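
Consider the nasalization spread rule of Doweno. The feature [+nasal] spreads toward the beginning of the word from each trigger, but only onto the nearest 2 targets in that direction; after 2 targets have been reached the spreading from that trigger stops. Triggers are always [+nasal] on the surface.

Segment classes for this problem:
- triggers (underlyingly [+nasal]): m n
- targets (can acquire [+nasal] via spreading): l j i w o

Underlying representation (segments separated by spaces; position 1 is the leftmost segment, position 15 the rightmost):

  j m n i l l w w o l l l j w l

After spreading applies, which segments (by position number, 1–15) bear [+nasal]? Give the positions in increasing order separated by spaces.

1 2 3

From /m/ at 2 leftward: 1 /j/ → [+nasal]; word edge.
From /n/ at 3 leftward: 2 /m/ is itself a trigger — this domain ends here.
Targets with no active source: positions 4 5 6 7 8 9 10 11 12 13 14 15 stay [-nasal].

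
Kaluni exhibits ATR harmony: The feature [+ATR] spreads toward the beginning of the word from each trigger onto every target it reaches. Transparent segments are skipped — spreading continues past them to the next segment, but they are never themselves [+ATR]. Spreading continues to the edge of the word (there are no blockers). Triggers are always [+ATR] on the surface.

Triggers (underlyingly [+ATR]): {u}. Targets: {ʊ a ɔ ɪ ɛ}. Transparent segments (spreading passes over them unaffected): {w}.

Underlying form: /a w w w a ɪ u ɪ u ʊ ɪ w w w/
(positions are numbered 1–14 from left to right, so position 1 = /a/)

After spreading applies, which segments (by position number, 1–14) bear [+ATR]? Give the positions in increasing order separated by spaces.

From /u/ at 7 leftward: 6 /ɪ/ → [+ATR]; 5 /a/ → [+ATR]; 4 /w/ transparent; 3 /w/ transparent; 2 /w/ transparent; 1 /a/ → [+ATR]; word edge.
From /u/ at 9 leftward: 8 /ɪ/ → [+ATR]; 7 /u/ is itself a trigger — this domain ends here.
Targets with no active source: positions 10 11 stay [-ATR].

1 5 6 7 8 9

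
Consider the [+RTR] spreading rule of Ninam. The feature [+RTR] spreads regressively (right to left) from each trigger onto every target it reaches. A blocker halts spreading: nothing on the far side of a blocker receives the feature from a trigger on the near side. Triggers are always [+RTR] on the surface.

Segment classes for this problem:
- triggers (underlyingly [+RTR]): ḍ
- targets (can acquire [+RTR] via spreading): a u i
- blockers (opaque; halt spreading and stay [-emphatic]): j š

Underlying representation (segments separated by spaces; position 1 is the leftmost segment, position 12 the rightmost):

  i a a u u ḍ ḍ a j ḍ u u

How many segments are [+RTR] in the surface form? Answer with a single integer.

8

From /ḍ/ at 6 leftward: 5 /u/ → [+RTR]; 4 /u/ → [+RTR]; 3 /a/ → [+RTR]; 2 /a/ → [+RTR]; 1 /i/ → [+RTR]; word edge.
From /ḍ/ at 7 leftward: 6 /ḍ/ is itself a trigger — this domain ends here.
From /ḍ/ at 10 leftward: 9 /j/ blocks.
Targets with no active source: positions 8 11 12 stay [-emphatic].
[+RTR] positions on the surface: 1 2 3 4 5 6 7 10.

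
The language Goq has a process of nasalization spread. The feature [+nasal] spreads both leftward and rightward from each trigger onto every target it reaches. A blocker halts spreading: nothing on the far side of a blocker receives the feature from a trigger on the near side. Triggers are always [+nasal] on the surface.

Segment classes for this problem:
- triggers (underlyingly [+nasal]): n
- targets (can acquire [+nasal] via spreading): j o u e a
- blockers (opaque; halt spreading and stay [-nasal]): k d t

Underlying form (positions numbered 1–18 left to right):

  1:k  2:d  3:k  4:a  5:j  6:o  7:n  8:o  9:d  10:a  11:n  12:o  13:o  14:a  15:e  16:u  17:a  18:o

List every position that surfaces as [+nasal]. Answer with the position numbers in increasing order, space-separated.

From /n/ at 7 rightward: 8 /o/ → [+nasal]; 9 /d/ blocks.
From /n/ at 7 leftward: 6 /o/ → [+nasal]; 5 /j/ → [+nasal]; 4 /a/ → [+nasal]; 3 /k/ blocks.
From /n/ at 11 rightward: 12 /o/ → [+nasal]; 13 /o/ → [+nasal]; 14 /a/ → [+nasal]; 15 /e/ → [+nasal]; 16 /u/ → [+nasal]; 17 /a/ → [+nasal]; 18 /o/ → [+nasal]; word edge.
From /n/ at 11 leftward: 10 /a/ → [+nasal]; 9 /d/ blocks.

4 5 6 7 8 10 11 12 13 14 15 16 17 18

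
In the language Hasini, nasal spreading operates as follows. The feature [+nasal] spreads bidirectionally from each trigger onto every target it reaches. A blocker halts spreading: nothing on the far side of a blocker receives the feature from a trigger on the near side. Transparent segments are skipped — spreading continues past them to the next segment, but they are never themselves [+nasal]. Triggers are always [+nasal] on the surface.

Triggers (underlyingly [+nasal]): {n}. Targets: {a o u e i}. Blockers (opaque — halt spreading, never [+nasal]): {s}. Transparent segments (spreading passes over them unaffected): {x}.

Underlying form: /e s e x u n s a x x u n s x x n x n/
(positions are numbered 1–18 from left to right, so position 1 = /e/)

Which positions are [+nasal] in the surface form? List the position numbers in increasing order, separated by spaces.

From /n/ at 6 rightward: 7 /s/ blocks.
From /n/ at 6 leftward: 5 /u/ → [+nasal]; 4 /x/ transparent; 3 /e/ → [+nasal]; 2 /s/ blocks.
From /n/ at 12 rightward: 13 /s/ blocks.
From /n/ at 12 leftward: 11 /u/ → [+nasal]; 10 /x/ transparent; 9 /x/ transparent; 8 /a/ → [+nasal]; 7 /s/ blocks.
From /n/ at 16 rightward: 17 /x/ transparent; 18 /n/ is itself a trigger — this domain ends here.
From /n/ at 16 leftward: 15 /x/ transparent; 14 /x/ transparent; 13 /s/ blocks.
From /n/ at 18 rightward: word edge.
From /n/ at 18 leftward: 17 /x/ transparent; 16 /n/ is itself a trigger — this domain ends here.
Target with no active source: position 1 stays [-nasal].

3 5 6 8 11 12 16 18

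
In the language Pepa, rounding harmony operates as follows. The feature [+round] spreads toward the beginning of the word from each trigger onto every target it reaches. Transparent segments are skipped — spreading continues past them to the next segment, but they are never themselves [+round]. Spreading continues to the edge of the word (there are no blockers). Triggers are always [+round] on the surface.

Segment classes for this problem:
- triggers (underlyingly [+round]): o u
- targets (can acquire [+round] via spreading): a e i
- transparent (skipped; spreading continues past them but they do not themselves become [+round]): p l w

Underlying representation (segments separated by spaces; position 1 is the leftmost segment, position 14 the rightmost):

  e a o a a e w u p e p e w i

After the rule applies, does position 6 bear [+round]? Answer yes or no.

yes

From /o/ at 3 leftward: 2 /a/ → [+round]; 1 /e/ → [+round]; word edge.
From /u/ at 8 leftward: 7 /w/ transparent; 6 /e/ → [+round]; 5 /a/ → [+round]; 4 /a/ → [+round]; 3 /o/ is itself a trigger — this domain ends here.
Targets with no active source: positions 10 12 14 stay [-round].
[+round] positions on the surface: 1 2 3 4 5 6 8.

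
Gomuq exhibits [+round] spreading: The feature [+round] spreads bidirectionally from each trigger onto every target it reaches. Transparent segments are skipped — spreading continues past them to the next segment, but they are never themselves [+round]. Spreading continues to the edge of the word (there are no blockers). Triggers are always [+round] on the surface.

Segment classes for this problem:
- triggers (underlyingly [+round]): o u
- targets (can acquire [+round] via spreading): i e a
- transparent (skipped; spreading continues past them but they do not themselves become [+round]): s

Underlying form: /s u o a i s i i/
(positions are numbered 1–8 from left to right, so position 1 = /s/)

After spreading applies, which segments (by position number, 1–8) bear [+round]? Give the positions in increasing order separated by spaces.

2 3 4 5 7 8

From /u/ at 2 rightward: 3 /o/ is itself a trigger — this domain ends here.
From /u/ at 2 leftward: 1 /s/ transparent; word edge.
From /o/ at 3 rightward: 4 /a/ → [+round]; 5 /i/ → [+round]; 6 /s/ transparent; 7 /i/ → [+round]; 8 /i/ → [+round]; word edge.
From /o/ at 3 leftward: 2 /u/ is itself a trigger — this domain ends here.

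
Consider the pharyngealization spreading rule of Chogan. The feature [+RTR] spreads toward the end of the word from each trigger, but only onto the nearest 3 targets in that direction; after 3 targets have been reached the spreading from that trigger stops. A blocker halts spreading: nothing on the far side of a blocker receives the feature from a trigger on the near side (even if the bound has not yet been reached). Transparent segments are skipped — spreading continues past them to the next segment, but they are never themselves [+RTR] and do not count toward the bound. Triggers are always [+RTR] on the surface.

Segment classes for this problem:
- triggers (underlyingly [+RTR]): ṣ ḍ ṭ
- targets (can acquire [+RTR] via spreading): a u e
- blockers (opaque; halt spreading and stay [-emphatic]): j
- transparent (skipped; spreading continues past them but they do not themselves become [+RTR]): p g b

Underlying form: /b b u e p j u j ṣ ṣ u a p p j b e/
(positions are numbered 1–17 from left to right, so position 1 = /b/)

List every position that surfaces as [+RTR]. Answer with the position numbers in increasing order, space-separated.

9 10 11 12

From /ṣ/ at 9 rightward: 10 /ṣ/ is itself a trigger — this domain ends here.
From /ṣ/ at 10 rightward: 11 /u/ → [+RTR]; 12 /a/ → [+RTR]; 13 /p/ transparent; 14 /p/ transparent; 15 /j/ blocks.
Targets with no active source: positions 3 4 7 17 stay [-emphatic].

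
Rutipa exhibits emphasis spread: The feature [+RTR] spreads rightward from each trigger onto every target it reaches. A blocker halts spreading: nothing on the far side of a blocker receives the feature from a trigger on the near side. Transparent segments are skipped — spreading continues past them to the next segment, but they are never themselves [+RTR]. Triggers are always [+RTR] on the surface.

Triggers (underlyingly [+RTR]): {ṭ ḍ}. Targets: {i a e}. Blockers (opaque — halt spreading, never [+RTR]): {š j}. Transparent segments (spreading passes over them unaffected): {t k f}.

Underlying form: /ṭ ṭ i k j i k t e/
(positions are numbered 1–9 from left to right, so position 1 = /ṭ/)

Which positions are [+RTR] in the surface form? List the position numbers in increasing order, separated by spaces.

From /ṭ/ at 1 rightward: 2 /ṭ/ is itself a trigger — this domain ends here.
From /ṭ/ at 2 rightward: 3 /i/ → [+RTR]; 4 /k/ transparent; 5 /j/ blocks.
Targets with no active source: positions 6 9 stay [-emphatic].

1 2 3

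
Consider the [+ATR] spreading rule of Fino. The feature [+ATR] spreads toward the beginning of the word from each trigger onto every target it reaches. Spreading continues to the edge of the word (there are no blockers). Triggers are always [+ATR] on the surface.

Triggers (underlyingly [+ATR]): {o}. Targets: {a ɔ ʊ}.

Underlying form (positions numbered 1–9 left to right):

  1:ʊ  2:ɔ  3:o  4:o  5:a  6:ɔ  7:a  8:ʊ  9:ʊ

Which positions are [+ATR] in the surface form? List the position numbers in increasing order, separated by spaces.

From /o/ at 3 leftward: 2 /ɔ/ → [+ATR]; 1 /ʊ/ → [+ATR]; word edge.
From /o/ at 4 leftward: 3 /o/ is itself a trigger — this domain ends here.
Targets with no active source: positions 5 6 7 8 9 stay [-ATR].

1 2 3 4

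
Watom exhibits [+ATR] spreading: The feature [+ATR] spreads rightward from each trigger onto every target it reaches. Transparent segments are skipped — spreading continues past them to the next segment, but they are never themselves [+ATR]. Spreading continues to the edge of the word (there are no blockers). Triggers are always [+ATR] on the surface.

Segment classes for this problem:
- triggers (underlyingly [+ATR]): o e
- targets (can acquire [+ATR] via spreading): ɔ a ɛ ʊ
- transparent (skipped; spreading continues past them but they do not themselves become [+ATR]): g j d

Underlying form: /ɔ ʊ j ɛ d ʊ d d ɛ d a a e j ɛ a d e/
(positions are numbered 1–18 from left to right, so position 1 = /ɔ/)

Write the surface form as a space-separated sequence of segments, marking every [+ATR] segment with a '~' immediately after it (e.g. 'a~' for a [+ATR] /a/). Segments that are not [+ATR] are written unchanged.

ɔ ʊ j ɛ d ʊ d d ɛ d a a e~ j ɛ~ a~ d e~

From /e/ at 13 rightward: 14 /j/ transparent; 15 /ɛ/ → [+ATR]; 16 /a/ → [+ATR]; 17 /d/ transparent; 18 /e/ is itself a trigger — this domain ends here.
From /e/ at 18 rightward: word edge.
Targets with no active source: positions 1 2 4 6 9 11 12 stay [-ATR].
[+ATR] positions on the surface: 13 15 16 18.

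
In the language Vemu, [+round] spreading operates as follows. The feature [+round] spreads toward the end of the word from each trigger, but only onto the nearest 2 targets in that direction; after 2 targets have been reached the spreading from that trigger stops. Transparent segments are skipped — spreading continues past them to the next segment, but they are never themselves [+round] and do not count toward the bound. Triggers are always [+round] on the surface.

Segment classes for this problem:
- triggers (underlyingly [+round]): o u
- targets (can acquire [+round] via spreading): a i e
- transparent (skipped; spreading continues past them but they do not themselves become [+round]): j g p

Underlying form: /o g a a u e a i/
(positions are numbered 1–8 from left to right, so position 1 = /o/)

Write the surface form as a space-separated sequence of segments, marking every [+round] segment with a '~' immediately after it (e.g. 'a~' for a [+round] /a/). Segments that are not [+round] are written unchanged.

From /o/ at 1 rightward: 2 /g/ transparent; 3 /a/ → [+round]; 4 /a/ → [+round]; bound reached.
From /u/ at 5 rightward: 6 /e/ → [+round]; 7 /a/ → [+round]; bound reached.
Target with no active source: position 8 stays [-round].
[+round] positions on the surface: 1 3 4 5 6 7.

o~ g a~ a~ u~ e~ a~ i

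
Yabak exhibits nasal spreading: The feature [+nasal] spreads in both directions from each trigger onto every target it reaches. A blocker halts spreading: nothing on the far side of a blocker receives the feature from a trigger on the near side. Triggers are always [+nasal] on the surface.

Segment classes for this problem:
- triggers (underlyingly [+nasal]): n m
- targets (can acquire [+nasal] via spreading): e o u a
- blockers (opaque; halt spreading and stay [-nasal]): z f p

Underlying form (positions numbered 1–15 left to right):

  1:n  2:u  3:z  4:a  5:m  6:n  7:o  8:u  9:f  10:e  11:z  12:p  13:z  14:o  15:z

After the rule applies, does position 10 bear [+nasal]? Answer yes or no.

From /n/ at 1 rightward: 2 /u/ → [+nasal]; 3 /z/ blocks.
From /n/ at 1 leftward: word edge.
From /m/ at 5 rightward: 6 /n/ is itself a trigger — this domain ends here.
From /m/ at 5 leftward: 4 /a/ → [+nasal]; 3 /z/ blocks.
From /n/ at 6 rightward: 7 /o/ → [+nasal]; 8 /u/ → [+nasal]; 9 /f/ blocks.
From /n/ at 6 leftward: 5 /m/ is itself a trigger — this domain ends here.
Targets with no active source: positions 10 14 stay [-nasal].
[+nasal] positions on the surface: 1 2 4 5 6 7 8.

no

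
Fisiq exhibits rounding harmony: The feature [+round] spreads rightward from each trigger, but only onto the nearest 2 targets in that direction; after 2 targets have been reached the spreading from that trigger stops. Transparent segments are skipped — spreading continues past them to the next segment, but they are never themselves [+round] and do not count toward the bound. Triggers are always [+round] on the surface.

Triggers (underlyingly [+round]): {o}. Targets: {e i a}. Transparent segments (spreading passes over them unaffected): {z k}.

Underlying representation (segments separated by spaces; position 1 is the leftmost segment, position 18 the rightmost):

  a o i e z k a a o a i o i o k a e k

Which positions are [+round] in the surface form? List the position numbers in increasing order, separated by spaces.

2 3 4 9 10 11 12 13 14 16 17

From /o/ at 2 rightward: 3 /i/ → [+round]; 4 /e/ → [+round]; bound reached.
From /o/ at 9 rightward: 10 /a/ → [+round]; 11 /i/ → [+round]; bound reached.
From /o/ at 12 rightward: 13 /i/ → [+round]; 14 /o/ is itself a trigger — this domain ends here.
From /o/ at 14 rightward: 15 /k/ transparent; 16 /a/ → [+round]; 17 /e/ → [+round]; bound reached.
Targets with no active source: positions 1 7 8 stay [-round].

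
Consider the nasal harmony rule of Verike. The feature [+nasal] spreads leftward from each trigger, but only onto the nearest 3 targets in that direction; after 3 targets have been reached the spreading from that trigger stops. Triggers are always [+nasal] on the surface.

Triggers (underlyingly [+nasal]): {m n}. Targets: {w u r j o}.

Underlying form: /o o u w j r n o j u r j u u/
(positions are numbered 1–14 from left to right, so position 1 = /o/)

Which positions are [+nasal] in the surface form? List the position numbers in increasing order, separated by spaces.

4 5 6 7

From /n/ at 7 leftward: 6 /r/ → [+nasal]; 5 /j/ → [+nasal]; 4 /w/ → [+nasal]; bound reached.
Targets with no active source: positions 1 2 3 8 9 10 11 12 13 14 stay [-nasal].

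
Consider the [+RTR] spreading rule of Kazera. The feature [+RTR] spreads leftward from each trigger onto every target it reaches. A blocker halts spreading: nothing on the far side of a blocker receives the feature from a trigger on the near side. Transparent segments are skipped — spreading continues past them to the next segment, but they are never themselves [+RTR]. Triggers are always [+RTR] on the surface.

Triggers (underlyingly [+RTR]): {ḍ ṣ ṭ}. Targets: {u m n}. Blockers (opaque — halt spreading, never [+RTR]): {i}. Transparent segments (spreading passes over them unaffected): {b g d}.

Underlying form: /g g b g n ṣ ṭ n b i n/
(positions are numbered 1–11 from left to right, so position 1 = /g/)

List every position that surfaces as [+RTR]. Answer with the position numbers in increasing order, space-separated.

From /ṣ/ at 6 leftward: 5 /n/ → [+RTR]; 4 /g/ transparent; 3 /b/ transparent; 2 /g/ transparent; 1 /g/ transparent; word edge.
From /ṭ/ at 7 leftward: 6 /ṣ/ is itself a trigger — this domain ends here.
Targets with no active source: positions 8 11 stay [-emphatic].

5 6 7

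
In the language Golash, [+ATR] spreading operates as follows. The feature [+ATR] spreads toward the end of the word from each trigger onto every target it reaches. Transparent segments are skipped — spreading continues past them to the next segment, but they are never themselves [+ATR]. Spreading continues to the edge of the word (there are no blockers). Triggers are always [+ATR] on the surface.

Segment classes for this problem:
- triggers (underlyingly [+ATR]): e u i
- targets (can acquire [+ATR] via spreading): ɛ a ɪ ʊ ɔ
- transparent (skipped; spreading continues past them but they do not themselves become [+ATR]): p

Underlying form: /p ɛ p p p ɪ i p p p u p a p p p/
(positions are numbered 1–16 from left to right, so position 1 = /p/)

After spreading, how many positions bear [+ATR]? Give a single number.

From /i/ at 7 rightward: 8 /p/ transparent; 9 /p/ transparent; 10 /p/ transparent; 11 /u/ is itself a trigger — this domain ends here.
From /u/ at 11 rightward: 12 /p/ transparent; 13 /a/ → [+ATR]; 14 /p/ transparent; 15 /p/ transparent; 16 /p/ transparent; word edge.
Targets with no active source: positions 2 6 stay [-ATR].
[+ATR] positions on the surface: 7 11 13.

3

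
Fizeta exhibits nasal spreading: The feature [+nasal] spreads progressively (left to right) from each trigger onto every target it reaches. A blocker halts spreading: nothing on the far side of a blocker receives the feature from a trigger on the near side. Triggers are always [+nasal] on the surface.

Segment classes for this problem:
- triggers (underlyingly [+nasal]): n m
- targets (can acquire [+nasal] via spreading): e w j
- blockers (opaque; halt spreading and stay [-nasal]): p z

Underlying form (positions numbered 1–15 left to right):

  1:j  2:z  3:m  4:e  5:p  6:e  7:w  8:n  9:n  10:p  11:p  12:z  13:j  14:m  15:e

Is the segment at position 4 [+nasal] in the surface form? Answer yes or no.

From /m/ at 3 rightward: 4 /e/ → [+nasal]; 5 /p/ blocks.
From /n/ at 8 rightward: 9 /n/ is itself a trigger — this domain ends here.
From /n/ at 9 rightward: 10 /p/ blocks.
From /m/ at 14 rightward: 15 /e/ → [+nasal]; word edge.
Targets with no active source: positions 1 6 7 13 stay [-nasal].
[+nasal] positions on the surface: 3 4 8 9 14 15.

yes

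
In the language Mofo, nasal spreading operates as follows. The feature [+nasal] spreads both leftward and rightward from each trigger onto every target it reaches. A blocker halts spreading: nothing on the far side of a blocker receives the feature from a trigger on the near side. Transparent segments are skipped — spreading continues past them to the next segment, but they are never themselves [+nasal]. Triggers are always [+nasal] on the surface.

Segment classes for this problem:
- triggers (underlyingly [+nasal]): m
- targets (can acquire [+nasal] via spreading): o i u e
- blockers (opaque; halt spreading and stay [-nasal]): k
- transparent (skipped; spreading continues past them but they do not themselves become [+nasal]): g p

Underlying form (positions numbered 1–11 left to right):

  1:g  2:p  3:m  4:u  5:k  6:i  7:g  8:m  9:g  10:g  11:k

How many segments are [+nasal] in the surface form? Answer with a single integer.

From /m/ at 3 rightward: 4 /u/ → [+nasal]; 5 /k/ blocks.
From /m/ at 3 leftward: 2 /p/ transparent; 1 /g/ transparent; word edge.
From /m/ at 8 rightward: 9 /g/ transparent; 10 /g/ transparent; 11 /k/ blocks.
From /m/ at 8 leftward: 7 /g/ transparent; 6 /i/ → [+nasal]; 5 /k/ blocks.
[+nasal] positions on the surface: 3 4 6 8.

4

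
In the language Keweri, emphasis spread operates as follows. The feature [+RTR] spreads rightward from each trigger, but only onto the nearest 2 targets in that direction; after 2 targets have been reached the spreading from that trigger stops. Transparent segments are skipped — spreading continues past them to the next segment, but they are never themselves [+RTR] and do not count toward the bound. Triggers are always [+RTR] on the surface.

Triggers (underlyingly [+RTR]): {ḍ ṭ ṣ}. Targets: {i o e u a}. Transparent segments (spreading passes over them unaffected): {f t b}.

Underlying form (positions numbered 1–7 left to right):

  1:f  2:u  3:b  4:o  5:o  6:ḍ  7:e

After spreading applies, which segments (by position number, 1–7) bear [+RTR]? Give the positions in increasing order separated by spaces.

6 7

From /ḍ/ at 6 rightward: 7 /e/ → [+RTR]; word edge.
Targets with no active source: positions 2 4 5 stay [-emphatic].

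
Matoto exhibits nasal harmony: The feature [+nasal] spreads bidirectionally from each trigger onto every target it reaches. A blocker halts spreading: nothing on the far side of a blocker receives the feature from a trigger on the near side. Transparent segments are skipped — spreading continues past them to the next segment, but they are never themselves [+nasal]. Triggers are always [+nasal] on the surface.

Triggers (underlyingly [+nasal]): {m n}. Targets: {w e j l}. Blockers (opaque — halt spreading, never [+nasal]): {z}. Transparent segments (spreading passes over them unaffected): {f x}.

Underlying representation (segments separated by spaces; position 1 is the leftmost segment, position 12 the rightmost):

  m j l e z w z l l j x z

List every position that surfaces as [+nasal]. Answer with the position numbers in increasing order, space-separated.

From /m/ at 1 rightward: 2 /j/ → [+nasal]; 3 /l/ → [+nasal]; 4 /e/ → [+nasal]; 5 /z/ blocks.
From /m/ at 1 leftward: word edge.
Targets with no active source: positions 6 8 9 10 stay [-nasal].

1 2 3 4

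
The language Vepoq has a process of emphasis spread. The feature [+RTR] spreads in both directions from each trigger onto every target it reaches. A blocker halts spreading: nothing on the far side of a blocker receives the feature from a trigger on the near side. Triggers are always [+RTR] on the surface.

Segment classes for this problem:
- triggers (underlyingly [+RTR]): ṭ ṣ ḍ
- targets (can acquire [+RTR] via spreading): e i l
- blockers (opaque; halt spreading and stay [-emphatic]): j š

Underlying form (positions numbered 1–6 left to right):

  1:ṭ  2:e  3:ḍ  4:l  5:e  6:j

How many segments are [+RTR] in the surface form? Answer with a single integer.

From /ṭ/ at 1 rightward: 2 /e/ → [+RTR]; 3 /ḍ/ is itself a trigger — this domain ends here.
From /ṭ/ at 1 leftward: word edge.
From /ḍ/ at 3 rightward: 4 /l/ → [+RTR]; 5 /e/ → [+RTR]; 6 /j/ blocks.
From /ḍ/ at 3 leftward: 2 /e/ → [+RTR]; 1 /ṭ/ is itself a trigger — this domain ends here.
[+RTR] positions on the surface: 1 2 3 4 5.

5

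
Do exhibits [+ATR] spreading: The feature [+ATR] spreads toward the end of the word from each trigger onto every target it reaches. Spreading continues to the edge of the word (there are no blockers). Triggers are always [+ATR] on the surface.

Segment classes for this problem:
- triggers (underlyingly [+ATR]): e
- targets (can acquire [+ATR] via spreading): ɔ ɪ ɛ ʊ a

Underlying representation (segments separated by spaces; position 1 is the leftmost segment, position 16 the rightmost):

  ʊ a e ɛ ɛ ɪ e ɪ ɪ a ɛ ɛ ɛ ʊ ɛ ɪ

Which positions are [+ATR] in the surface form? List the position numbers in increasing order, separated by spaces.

3 4 5 6 7 8 9 10 11 12 13 14 15 16

From /e/ at 3 rightward: 4 /ɛ/ → [+ATR]; 5 /ɛ/ → [+ATR]; 6 /ɪ/ → [+ATR]; 7 /e/ is itself a trigger — this domain ends here.
From /e/ at 7 rightward: 8 /ɪ/ → [+ATR]; 9 /ɪ/ → [+ATR]; 10 /a/ → [+ATR]; 11 /ɛ/ → [+ATR]; 12 /ɛ/ → [+ATR]; 13 /ɛ/ → [+ATR]; 14 /ʊ/ → [+ATR]; 15 /ɛ/ → [+ATR]; 16 /ɪ/ → [+ATR]; word edge.
Targets with no active source: positions 1 2 stay [-ATR].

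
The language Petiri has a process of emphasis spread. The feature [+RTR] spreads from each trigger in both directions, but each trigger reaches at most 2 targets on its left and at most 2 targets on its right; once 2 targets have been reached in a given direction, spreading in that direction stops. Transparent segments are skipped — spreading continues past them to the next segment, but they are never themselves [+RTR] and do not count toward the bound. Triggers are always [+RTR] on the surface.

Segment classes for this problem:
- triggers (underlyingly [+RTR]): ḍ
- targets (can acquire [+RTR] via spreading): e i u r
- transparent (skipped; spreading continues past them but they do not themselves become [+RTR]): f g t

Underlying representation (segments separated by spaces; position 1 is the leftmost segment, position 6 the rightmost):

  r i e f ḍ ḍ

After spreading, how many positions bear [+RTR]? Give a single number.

From /ḍ/ at 5 rightward: 6 /ḍ/ is itself a trigger — this domain ends here.
From /ḍ/ at 5 leftward: 4 /f/ transparent; 3 /e/ → [+RTR]; 2 /i/ → [+RTR]; bound reached.
From /ḍ/ at 6 rightward: word edge.
From /ḍ/ at 6 leftward: 5 /ḍ/ is itself a trigger — this domain ends here.
Target with no active source: position 1 stays [-emphatic].
[+RTR] positions on the surface: 2 3 5 6.

4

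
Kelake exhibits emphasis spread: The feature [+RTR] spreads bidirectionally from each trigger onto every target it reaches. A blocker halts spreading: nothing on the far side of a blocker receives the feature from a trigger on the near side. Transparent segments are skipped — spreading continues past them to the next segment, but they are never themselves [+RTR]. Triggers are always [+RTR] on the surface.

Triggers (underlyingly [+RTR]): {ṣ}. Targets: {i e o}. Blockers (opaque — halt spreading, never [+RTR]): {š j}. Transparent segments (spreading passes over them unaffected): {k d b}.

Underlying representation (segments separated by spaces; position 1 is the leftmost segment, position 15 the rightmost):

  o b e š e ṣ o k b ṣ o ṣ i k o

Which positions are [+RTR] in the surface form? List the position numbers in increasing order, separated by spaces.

5 6 7 10 11 12 13 15

From /ṣ/ at 6 rightward: 7 /o/ → [+RTR]; 8 /k/ transparent; 9 /b/ transparent; 10 /ṣ/ is itself a trigger — this domain ends here.
From /ṣ/ at 6 leftward: 5 /e/ → [+RTR]; 4 /š/ blocks.
From /ṣ/ at 10 rightward: 11 /o/ → [+RTR]; 12 /ṣ/ is itself a trigger — this domain ends here.
From /ṣ/ at 10 leftward: 9 /b/ transparent; 8 /k/ transparent; 7 /o/ → [+RTR]; 6 /ṣ/ is itself a trigger — this domain ends here.
From /ṣ/ at 12 rightward: 13 /i/ → [+RTR]; 14 /k/ transparent; 15 /o/ → [+RTR]; word edge.
From /ṣ/ at 12 leftward: 11 /o/ → [+RTR]; 10 /ṣ/ is itself a trigger — this domain ends here.
Targets with no active source: positions 1 3 stay [-emphatic].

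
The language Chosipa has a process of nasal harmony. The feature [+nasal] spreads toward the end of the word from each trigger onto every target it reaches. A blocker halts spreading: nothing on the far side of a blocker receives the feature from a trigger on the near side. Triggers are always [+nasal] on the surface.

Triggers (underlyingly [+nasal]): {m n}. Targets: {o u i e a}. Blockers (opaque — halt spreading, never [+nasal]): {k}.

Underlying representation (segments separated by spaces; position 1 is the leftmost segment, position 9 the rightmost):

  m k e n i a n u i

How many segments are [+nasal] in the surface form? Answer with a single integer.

From /m/ at 1 rightward: 2 /k/ blocks.
From /n/ at 4 rightward: 5 /i/ → [+nasal]; 6 /a/ → [+nasal]; 7 /n/ is itself a trigger — this domain ends here.
From /n/ at 7 rightward: 8 /u/ → [+nasal]; 9 /i/ → [+nasal]; word edge.
Target with no active source: position 3 stays [-nasal].
[+nasal] positions on the surface: 1 4 5 6 7 8 9.

7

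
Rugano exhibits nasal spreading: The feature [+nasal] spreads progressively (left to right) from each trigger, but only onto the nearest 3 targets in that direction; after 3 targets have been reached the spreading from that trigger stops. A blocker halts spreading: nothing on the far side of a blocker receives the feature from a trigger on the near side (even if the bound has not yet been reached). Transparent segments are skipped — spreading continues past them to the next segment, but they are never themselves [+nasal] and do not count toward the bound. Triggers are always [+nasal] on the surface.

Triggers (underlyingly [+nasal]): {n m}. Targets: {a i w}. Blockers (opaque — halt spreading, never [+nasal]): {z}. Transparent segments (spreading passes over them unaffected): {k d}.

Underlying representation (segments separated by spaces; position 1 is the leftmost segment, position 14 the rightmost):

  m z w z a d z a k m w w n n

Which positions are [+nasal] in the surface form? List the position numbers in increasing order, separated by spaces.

1 10 11 12 13 14

From /m/ at 1 rightward: 2 /z/ blocks.
From /m/ at 10 rightward: 11 /w/ → [+nasal]; 12 /w/ → [+nasal]; 13 /n/ is itself a trigger — this domain ends here.
From /n/ at 13 rightward: 14 /n/ is itself a trigger — this domain ends here.
From /n/ at 14 rightward: word edge.
Targets with no active source: positions 3 5 8 stay [-nasal].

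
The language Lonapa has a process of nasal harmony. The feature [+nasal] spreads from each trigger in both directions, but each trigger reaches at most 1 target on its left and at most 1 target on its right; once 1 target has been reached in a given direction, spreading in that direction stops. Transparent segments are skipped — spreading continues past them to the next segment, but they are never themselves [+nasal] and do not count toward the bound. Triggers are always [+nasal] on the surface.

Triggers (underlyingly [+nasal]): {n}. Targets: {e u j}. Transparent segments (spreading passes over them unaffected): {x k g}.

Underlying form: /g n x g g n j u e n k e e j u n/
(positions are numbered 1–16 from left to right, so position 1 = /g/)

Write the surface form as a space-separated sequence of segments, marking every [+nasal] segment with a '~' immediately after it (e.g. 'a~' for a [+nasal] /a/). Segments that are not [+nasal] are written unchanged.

From /n/ at 2 rightward: 3 /x/ transparent; 4 /g/ transparent; 5 /g/ transparent; 6 /n/ is itself a trigger — this domain ends here.
From /n/ at 2 leftward: 1 /g/ transparent; word edge.
From /n/ at 6 rightward: 7 /j/ → [+nasal]; bound reached.
From /n/ at 6 leftward: 5 /g/ transparent; 4 /g/ transparent; 3 /x/ transparent; 2 /n/ is itself a trigger — this domain ends here.
From /n/ at 10 rightward: 11 /k/ transparent; 12 /e/ → [+nasal]; bound reached.
From /n/ at 10 leftward: 9 /e/ → [+nasal]; bound reached.
From /n/ at 16 rightward: word edge.
From /n/ at 16 leftward: 15 /u/ → [+nasal]; bound reached.
Targets with no active source: positions 8 13 14 stay [-nasal].
[+nasal] positions on the surface: 2 6 7 9 10 12 15 16.

g n~ x g g n~ j~ u e~ n~ k e~ e j u~ n~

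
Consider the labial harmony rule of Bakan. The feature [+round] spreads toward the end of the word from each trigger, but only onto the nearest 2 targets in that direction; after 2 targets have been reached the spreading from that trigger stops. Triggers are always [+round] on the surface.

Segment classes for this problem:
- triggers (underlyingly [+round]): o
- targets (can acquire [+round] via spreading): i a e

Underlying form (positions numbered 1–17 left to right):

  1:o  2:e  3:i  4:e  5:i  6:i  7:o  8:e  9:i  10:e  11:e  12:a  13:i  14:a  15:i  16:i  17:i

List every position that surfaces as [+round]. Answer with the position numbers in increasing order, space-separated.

From /o/ at 1 rightward: 2 /e/ → [+round]; 3 /i/ → [+round]; bound reached.
From /o/ at 7 rightward: 8 /e/ → [+round]; 9 /i/ → [+round]; bound reached.
Targets with no active source: positions 4 5 6 10 11 12 13 14 15 16 17 stay [-round].

1 2 3 7 8 9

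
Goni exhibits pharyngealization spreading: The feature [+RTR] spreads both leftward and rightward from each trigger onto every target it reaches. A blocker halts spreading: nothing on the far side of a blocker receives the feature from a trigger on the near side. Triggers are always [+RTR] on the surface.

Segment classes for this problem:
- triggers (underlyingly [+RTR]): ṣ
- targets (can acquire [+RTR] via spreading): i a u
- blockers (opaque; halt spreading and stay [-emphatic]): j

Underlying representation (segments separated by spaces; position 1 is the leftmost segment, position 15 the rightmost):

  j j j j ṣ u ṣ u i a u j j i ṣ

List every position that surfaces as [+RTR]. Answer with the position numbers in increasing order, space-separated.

From /ṣ/ at 5 rightward: 6 /u/ → [+RTR]; 7 /ṣ/ is itself a trigger — this domain ends here.
From /ṣ/ at 5 leftward: 4 /j/ blocks.
From /ṣ/ at 7 rightward: 8 /u/ → [+RTR]; 9 /i/ → [+RTR]; 10 /a/ → [+RTR]; 11 /u/ → [+RTR]; 12 /j/ blocks.
From /ṣ/ at 7 leftward: 6 /u/ → [+RTR]; 5 /ṣ/ is itself a trigger — this domain ends here.
From /ṣ/ at 15 rightward: word edge.
From /ṣ/ at 15 leftward: 14 /i/ → [+RTR]; 13 /j/ blocks.

5 6 7 8 9 10 11 14 15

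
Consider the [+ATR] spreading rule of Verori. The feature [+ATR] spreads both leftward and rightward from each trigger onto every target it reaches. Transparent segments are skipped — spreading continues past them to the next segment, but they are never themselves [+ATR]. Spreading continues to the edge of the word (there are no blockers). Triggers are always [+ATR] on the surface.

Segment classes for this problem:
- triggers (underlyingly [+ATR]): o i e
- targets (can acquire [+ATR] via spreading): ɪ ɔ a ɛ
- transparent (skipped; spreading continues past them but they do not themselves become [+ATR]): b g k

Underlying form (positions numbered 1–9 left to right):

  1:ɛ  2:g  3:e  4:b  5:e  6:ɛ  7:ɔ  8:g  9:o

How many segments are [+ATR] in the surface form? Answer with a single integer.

6

From /e/ at 3 rightward: 4 /b/ transparent; 5 /e/ is itself a trigger — this domain ends here.
From /e/ at 3 leftward: 2 /g/ transparent; 1 /ɛ/ → [+ATR]; word edge.
From /e/ at 5 rightward: 6 /ɛ/ → [+ATR]; 7 /ɔ/ → [+ATR]; 8 /g/ transparent; 9 /o/ is itself a trigger — this domain ends here.
From /e/ at 5 leftward: 4 /b/ transparent; 3 /e/ is itself a trigger — this domain ends here.
From /o/ at 9 rightward: word edge.
From /o/ at 9 leftward: 8 /g/ transparent; 7 /ɔ/ → [+ATR]; 6 /ɛ/ → [+ATR]; 5 /e/ is itself a trigger — this domain ends here.
[+ATR] positions on the surface: 1 3 5 6 7 9.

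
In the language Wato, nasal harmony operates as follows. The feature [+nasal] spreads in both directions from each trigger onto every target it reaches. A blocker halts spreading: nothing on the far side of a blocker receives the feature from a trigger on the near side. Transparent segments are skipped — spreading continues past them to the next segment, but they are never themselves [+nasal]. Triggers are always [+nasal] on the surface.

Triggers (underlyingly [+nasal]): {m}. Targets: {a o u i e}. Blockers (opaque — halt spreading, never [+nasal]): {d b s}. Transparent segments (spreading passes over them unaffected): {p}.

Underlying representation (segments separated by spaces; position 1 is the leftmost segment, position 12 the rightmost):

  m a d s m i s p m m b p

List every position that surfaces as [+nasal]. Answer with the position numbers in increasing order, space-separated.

1 2 5 6 9 10

From /m/ at 1 rightward: 2 /a/ → [+nasal]; 3 /d/ blocks.
From /m/ at 1 leftward: word edge.
From /m/ at 5 rightward: 6 /i/ → [+nasal]; 7 /s/ blocks.
From /m/ at 5 leftward: 4 /s/ blocks.
From /m/ at 9 rightward: 10 /m/ is itself a trigger — this domain ends here.
From /m/ at 9 leftward: 8 /p/ transparent; 7 /s/ blocks.
From /m/ at 10 rightward: 11 /b/ blocks.
From /m/ at 10 leftward: 9 /m/ is itself a trigger — this domain ends here.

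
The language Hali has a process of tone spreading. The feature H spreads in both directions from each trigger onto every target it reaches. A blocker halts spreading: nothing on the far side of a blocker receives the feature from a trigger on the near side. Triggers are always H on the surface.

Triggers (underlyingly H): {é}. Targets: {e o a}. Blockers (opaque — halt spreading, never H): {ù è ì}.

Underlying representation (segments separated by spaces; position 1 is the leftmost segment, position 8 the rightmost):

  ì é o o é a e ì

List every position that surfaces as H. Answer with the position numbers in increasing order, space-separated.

From /é/ at 2 rightward: 3 /o/ → H; 4 /o/ → H; 5 /é/ is itself a trigger — this domain ends here.
From /é/ at 2 leftward: 1 /ì/ blocks.
From /é/ at 5 rightward: 6 /a/ → H; 7 /e/ → H; 8 /ì/ blocks.
From /é/ at 5 leftward: 4 /o/ → H; 3 /o/ → H; 2 /é/ is itself a trigger — this domain ends here.

2 3 4 5 6 7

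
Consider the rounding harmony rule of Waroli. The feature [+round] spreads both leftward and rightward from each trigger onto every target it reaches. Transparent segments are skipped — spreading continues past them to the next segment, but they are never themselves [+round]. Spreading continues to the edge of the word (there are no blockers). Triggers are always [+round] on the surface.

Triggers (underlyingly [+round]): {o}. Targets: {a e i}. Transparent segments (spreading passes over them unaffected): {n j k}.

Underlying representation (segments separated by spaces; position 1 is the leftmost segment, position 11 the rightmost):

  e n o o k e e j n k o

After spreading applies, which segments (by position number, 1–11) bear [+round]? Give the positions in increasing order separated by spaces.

From /o/ at 3 rightward: 4 /o/ is itself a trigger — this domain ends here.
From /o/ at 3 leftward: 2 /n/ transparent; 1 /e/ → [+round]; word edge.
From /o/ at 4 rightward: 5 /k/ transparent; 6 /e/ → [+round]; 7 /e/ → [+round]; 8 /j/ transparent; 9 /n/ transparent; 10 /k/ transparent; 11 /o/ is itself a trigger — this domain ends here.
From /o/ at 4 leftward: 3 /o/ is itself a trigger — this domain ends here.
From /o/ at 11 rightward: word edge.
From /o/ at 11 leftward: 10 /k/ transparent; 9 /n/ transparent; 8 /j/ transparent; 7 /e/ → [+round]; 6 /e/ → [+round]; 5 /k/ transparent; 4 /o/ is itself a trigger — this domain ends here.

1 3 4 6 7 11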